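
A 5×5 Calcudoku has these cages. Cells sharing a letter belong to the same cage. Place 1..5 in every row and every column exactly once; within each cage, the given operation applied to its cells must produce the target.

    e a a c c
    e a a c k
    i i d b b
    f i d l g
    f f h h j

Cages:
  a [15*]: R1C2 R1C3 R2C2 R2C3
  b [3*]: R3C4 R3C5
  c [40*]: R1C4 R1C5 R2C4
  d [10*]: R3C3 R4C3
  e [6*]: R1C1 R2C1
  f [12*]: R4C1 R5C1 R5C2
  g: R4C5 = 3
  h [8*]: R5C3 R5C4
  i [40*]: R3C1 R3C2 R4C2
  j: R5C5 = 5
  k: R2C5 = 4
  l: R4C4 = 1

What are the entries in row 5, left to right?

1 3 4 2 5

Cage k is a single given cell, leaving R2C5 = 4.
Cage l is a single given cell, so R4C4 = 1.
Cage g is given, which forces R4C5 = 3.
J is a freebie; hence R5C5 = 5.
The 3 cells of cage c must have product 40, so R1C4 = 4.
Column 5 now contains 5, so R1C5 = 2.
Cage c has product 40, so R2C4 = 5.
Column 4 already has 1, leaving R3C4 = 3.
Column 5 already has 3; hence R3C5 = 1.
Column 4 now contains 4, leaving R5C4 = 2.
Row 1 already has 2; hence R1C1 = 3.
Cage e needs two cells with product 6; hence R2C1 = 2.
The 3 cells of cage f must have product 12, leaving R4C1 = 4.
Column 1 now contains 3, which forces R5C1 = 1.
1 is placed in row 5, leaving R5C2 = 3.
Row 5 now contains 2; hence R5C3 = 4.
Cage a has product 15, leaving R1C2 = 5.
Cage a needs product 15, which forces R1C3 = 1.
Column 2 now contains 3, leaving R2C2 = 1.
Cage a has product 15, leaving R2C3 = 3.
4 is placed in column 1, which forces R3C1 = 5.
Cage i has product 40; hence R3C2 = 4.
Row 3 now contains 5, which forces R3C3 = 2.
Cage i has product 40, so R4C2 = 2.
Column 3 now contains 2, so R4C3 = 5.
Filled in: 3 5 1 4 2 / 2 1 3 5 4 / 5 4 2 3 1 / 4 2 5 1 3 / 1 3 4 2 5.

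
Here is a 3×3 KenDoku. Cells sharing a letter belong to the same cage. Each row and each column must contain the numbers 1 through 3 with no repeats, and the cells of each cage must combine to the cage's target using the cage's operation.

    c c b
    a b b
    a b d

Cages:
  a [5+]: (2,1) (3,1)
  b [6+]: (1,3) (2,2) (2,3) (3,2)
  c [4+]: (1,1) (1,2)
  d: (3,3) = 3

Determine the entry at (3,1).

Cage d is given, leaving (3,3) = 3.
The two cells of cage a must have sum 5, so (2,1) = 3.
Row 3 already has 3, which forces (3,1) = 2.
Row 3 already has 2, so (3,2) = 1.
Column 1 already has 3, leaving (1,1) = 1.
Column 2 already has 1; hence (1,2) = 3.
Cage b needs sum 6, so (1,3) = 2.
Column 2 already has 1, so (2,2) = 2.
Cage b needs sum 6; hence (2,3) = 1.
The full grid is 1 3 2 / 3 2 1 / 2 1 3.

2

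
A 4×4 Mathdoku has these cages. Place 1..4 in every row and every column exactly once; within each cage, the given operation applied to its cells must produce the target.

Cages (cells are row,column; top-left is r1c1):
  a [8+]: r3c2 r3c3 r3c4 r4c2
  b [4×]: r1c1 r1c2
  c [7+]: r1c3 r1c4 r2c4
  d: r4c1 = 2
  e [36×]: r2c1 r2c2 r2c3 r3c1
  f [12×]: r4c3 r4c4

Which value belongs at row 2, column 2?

3

The 4 cells of cage e must have product 36, which forces r3c1 = 3.
Cage d is a single given cell, so r4c1 = 2.
Row 4 already has 2, leaving r4c2 = 1.
Cage b's pair has product 4, which forces r1c1 = 1.
Column 2 already has 1, so r1c2 = 4.
Column 1 now contains 1, which forces r2c1 = 4.
Column 2 already has 4, so r2c2 = 3.
Row 2 now contains 3; hence r2c3 = 1.
Row 2 now contains 1; hence r2c4 = 2.
Column 2 already has 4; hence r3c2 = 2.
Row 3 already has 2, which forces r3c3 = 4.
4 is placed in row 3, so r3c4 = 1.
4 is placed in column 3, so r4c3 = 3.
Row 4 already has 3, leaving r4c4 = 4.
3 is placed in column 3, so r1c3 = 2.
Column 4 now contains 2, so r1c4 = 3.
The full grid is 1 4 2 3 / 4 3 1 2 / 3 2 4 1 / 2 1 3 4.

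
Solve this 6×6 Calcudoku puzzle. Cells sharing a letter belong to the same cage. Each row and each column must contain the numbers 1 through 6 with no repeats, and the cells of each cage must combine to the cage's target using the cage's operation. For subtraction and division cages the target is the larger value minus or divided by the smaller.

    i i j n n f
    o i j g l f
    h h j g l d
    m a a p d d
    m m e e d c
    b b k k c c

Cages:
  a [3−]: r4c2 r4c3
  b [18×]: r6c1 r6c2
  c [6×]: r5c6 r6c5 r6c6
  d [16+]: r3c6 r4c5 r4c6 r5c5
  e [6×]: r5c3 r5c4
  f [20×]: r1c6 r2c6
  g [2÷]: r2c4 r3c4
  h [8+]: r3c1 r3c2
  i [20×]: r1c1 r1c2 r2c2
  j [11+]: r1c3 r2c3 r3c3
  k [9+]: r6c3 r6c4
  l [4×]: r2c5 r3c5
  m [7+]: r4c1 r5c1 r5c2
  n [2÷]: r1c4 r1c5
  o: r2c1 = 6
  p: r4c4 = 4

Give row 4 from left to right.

1 2 5 4 3 6

Cage o is given, leaving r2c1 = 6.
Cage p is a single given cell, which forces r4c4 = 4.
6 is placed in column 1; hence r6c1 = 3.
Row 6 now contains 3, leaving r6c2 = 6.
6 is placed in row 6; hence r6c4 = 5.
Cage h's pair has sum 8; hence r3c1 = 5.
The two cells of cage h must have sum 8, so r3c2 = 3.
Cage c has product 6; hence r5c6 = 3.
Row 6 now contains 5, so r6c3 = 4.
Row 4 needs a 3, and only r4c5 is open for it.
Row 4 needs a 6, and only r4c6 is open for it.
Row 3 needs a 4, and only r3c5 is open for it.
4 is placed in column 5, which forces r2c5 = 1.
Column 5 already has 1, so r6c5 = 2.
2 is placed in row 6, so r6c6 = 1.
Cage n's pair has quotient 2; hence r1c4 = 3.
Column 5 already has 2, so r1c5 = 6.
Column 4 now contains 3; hence r2c4 = 2.
Column 6 now contains 1, so r3c6 = 2.
Cage d has sum 16, so r5c5 = 5.
Row 1 now contains 6, leaving r1c3 = 2.
2 is placed in row 2, leaving r2c3 = 3.
2 is placed in row 3, which forces r3c3 = 6.
The two cells of cage g must have quotient 2, leaving r3c4 = 1.
2 is placed in column 3, so r4c3 = 5.
Column 3 now contains 6, so r5c3 = 1.
Column 4 already has 1, so r5c4 = 6.
The 3 cells of cage m must have sum 7, which forces r4c1 = 1.
Row 4 already has 5, which forces r4c2 = 2.
2 is placed in column 2, which forces r5c2 = 4.
Column 1 now contains 1; hence r1c1 = 4.
The 3 cells of cage i must have product 20; hence r1c2 = 1.
4 is placed in row 1, which forces r1c6 = 5.
Column 2 now contains 4; hence r2c2 = 5.
Column 6 now contains 5, leaving r2c6 = 4.
4 is placed in row 5, so r5c1 = 2.
Filled in: 4 1 2 3 6 5 / 6 5 3 2 1 4 / 5 3 6 1 4 2 / 1 2 5 4 3 6 / 2 4 1 6 5 3 / 3 6 4 5 2 1.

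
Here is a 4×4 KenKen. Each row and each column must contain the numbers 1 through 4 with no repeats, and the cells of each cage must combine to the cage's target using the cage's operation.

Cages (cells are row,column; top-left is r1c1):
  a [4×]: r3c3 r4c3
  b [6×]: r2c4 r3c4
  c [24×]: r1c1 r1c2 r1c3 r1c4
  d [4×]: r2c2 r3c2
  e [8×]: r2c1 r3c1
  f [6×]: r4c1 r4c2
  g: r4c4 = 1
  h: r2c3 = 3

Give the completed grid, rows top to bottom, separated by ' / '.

H is a freebie, leaving r2c3 = 3.
Row 2 already has 3, which forces r2c4 = 2.
Column 4 now contains 2, so r3c4 = 3.
Cage g is given, so r4c4 = 1.
Column 4 now contains 1, which forces r1c4 = 4.
Row 2 already has 2, so r2c1 = 4.
4 is placed in row 2; hence r2c2 = 1.
Cage e needs two cells with product 8; hence r3c1 = 2.
Column 2 now contains 1, which forces r3c2 = 4.
Cage a's pair has product 4; hence r3c3 = 1.
2 is placed in column 1; hence r4c1 = 3.
3 is placed in row 4, leaving r4c2 = 2.
1 is placed in row 4, so r4c3 = 4.
Column 1 already has 3, which forces r1c1 = 1.
Column 2 already has 2, so r1c2 = 3.
1 is placed in column 3; hence r1c3 = 2.

1 3 2 4 / 4 1 3 2 / 2 4 1 3 / 3 2 4 1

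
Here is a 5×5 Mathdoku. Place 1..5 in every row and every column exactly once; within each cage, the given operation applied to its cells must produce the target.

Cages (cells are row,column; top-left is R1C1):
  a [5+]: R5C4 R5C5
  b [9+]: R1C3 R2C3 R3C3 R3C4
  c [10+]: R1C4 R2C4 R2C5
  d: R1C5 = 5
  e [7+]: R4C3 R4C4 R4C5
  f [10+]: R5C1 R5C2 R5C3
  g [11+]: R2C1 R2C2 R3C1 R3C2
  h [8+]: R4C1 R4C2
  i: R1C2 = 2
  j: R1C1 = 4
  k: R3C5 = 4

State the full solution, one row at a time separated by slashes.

Cage j is given; hence R1C1 = 4.
Cage i is a single given cell; hence R1C2 = 2.
D is a freebie, leaving R1C5 = 5.
Cage k is a single given cell, leaving R3C5 = 4.
Cage c needs sum 10; hence R1C4 = 3.
Column 4 now contains 3, so R3C4 = 1.
Row 1 already has 3, so R1C3 = 1.
The 3 cells of cage e must have sum 7; hence R4C5 = 1.
Column 5 already has 1; hence R5C5 = 3.
Cage c has sum 10, which forces R2C4 = 5.
Column 5 now contains 3, leaving R2C5 = 2.
Cage a's pair has sum 5; hence R5C4 = 2.
Row 2 already has 2; hence R2C3 = 4.
The 4 cells of cage g must have sum 11; hence R3C1 = 2.
Cage g needs sum 11; hence R3C2 = 5.
Cage b needs sum 9; hence R3C3 = 3.
5 is placed in column 2, which forces R4C2 = 3.
The 3 cells of cage e must have sum 7, leaving R4C3 = 2.
Column 4 already has 2, leaving R4C4 = 4.
Column 3 already has 4; hence R5C3 = 5.
Cage g needs sum 11; hence R2C1 = 3.
3 is placed in column 2, which forces R2C2 = 1.
Row 4 now contains 3, which forces R4C1 = 5.
Row 5 now contains 5; hence R5C1 = 1.
Cage f has sum 10, so R5C2 = 4.

4 2 1 3 5 / 3 1 4 5 2 / 2 5 3 1 4 / 5 3 2 4 1 / 1 4 5 2 3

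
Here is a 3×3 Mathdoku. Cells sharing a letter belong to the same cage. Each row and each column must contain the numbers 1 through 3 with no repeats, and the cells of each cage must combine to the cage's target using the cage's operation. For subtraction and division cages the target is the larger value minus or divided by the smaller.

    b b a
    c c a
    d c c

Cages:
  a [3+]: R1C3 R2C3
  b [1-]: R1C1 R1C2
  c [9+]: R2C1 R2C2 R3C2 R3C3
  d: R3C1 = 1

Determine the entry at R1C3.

1

D is a freebie, which forces R3C1 = 1.
The 4 cells of cage c must have sum 9, which forces R2C1 = 3.
Cage c needs sum 9, leaving R2C2 = 1.
1 is placed in row 2, so R2C3 = 2.
Column 3 already has 2, leaving R3C3 = 3.
Column 1 already has 3, which forces R1C1 = 2.
Cage b's pair has difference 1; hence R1C2 = 3.
Column 3 already has 2, leaving R1C3 = 1.
3 is placed in row 3, which forces R3C2 = 2.
Filled in: 2 3 1 / 3 1 2 / 1 2 3.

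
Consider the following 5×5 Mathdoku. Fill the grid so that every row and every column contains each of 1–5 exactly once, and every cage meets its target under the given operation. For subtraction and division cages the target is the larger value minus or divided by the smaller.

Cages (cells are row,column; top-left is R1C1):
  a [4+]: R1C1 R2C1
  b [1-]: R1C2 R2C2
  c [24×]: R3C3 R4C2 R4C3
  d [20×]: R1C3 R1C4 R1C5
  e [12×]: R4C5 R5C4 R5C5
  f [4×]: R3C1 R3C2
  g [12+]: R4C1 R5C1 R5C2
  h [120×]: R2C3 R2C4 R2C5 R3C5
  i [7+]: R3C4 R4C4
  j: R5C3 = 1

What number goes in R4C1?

5

Cage j is given; hence R5C3 = 1.
Row 1 needs a 2, and only R1C2 is open for it.
The only place for 3 in row 1 is R1C1.
3 is placed in column 1, leaving R2C1 = 1.
1 is placed in row 2; hence R2C2 = 3.
1 is placed in column 1, which forces R3C1 = 4.
Row 3 now contains 4, which forces R3C2 = 1.
Column 1 now contains 4, so R4C1 = 5.
3 is placed in column 2, which forces R4C2 = 4.
5 is placed in column 1, leaving R5C1 = 2.
3 is placed in column 2, which forces R5C2 = 5.
The two cells of cage i must have sum 7, leaving R3C4 = 5.
The 4 cells of cage h must have product 120, which forces R3C5 = 3.
Cage i's pair has sum 7; hence R4C4 = 2.
Cage e needs product 12, leaving R4C5 = 1.
Column 5 now contains 3; hence R5C5 = 4.
Cage d needs product 20, leaving R1C3 = 4.
Cage d needs product 20; hence R1C4 = 1.
4 is placed in column 5, leaving R1C5 = 5.
2 is placed in column 4, so R2C4 = 4.
Column 5 already has 5; hence R2C5 = 2.
Row 3 now contains 3, which forces R3C3 = 2.
Row 4 now contains 2, which forces R4C3 = 3.
Row 5 now contains 4; hence R5C4 = 3.
Row 2 now contains 2, which forces R2C3 = 5.
Completed grid: 3 2 4 1 5 / 1 3 5 4 2 / 4 1 2 5 3 / 5 4 3 2 1 / 2 5 1 3 4.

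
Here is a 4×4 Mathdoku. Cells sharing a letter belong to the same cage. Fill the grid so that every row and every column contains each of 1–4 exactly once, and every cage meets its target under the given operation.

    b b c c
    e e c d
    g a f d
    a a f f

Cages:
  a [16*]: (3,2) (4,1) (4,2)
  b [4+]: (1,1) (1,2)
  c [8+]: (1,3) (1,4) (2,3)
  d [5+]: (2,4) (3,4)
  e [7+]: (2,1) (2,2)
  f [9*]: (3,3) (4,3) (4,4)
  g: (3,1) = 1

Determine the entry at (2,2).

3

Cage g is a single given cell; hence (3,1) = 1.
Cage f has product 9, so (3,3) = 3.
Cage f needs product 9, which forces (4,3) = 1.
Cage f has product 9, so (4,4) = 3.
1 is placed in column 1; hence (1,1) = 3.
Cage b needs two cells with sum 4, so (1,2) = 1.
Cage c needs sum 8, so (1,3) = 4.
The 3 cells of cage c must have sum 8; hence (1,4) = 2.
3 is placed in column 1, which forces (2,1) = 4.
Row 2 now contains 4, so (2,2) = 3.
Cage c needs sum 8, so (2,3) = 2.
The two cells of cage d must have sum 5, leaving (2,4) = 1.
Cage a needs product 16; hence (3,2) = 2.
Cage d's pair has sum 5, which forces (3,4) = 4.
The 3 cells of cage a must have product 16; hence (4,1) = 2.
Row 4 already has 1, which forces (4,2) = 4.
The full grid is 3 1 4 2 / 4 3 2 1 / 1 2 3 4 / 2 4 1 3.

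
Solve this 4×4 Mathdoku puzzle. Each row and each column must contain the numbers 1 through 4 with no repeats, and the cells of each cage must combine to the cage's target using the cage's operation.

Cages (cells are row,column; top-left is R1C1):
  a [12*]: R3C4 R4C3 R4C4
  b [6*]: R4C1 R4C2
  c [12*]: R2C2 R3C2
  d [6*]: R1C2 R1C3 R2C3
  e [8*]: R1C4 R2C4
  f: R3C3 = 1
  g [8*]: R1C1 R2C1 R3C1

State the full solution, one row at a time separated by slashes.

Cage f is given, leaving R3C3 = 1.
Cage d has product 6, which forces R1C2 = 1.
The 3 cells of cage g must have product 8, so R2C1 = 1.
The only place for 3 in row 1 is R1C3.
Column 3 now contains 3, leaving R2C3 = 2.
Row 2 already has 2, which forces R2C4 = 4.
Column 3 now contains 2, so R4C3 = 4.
Column 4 already has 4; hence R1C4 = 2.
Row 2 already has 4; hence R2C2 = 3.
The two cells of cage c must have product 12, leaving R3C2 = 4.
The 3 cells of cage a must have product 12, so R3C4 = 3.
3 is placed in column 2; hence R4C2 = 2.
The 3 cells of cage a must have product 12, leaving R4C4 = 1.
Row 1 already has 2, so R1C1 = 4.
Row 3 now contains 4; hence R3C1 = 2.
2 is placed in row 4, so R4C1 = 3.

4 1 3 2 / 1 3 2 4 / 2 4 1 3 / 3 2 4 1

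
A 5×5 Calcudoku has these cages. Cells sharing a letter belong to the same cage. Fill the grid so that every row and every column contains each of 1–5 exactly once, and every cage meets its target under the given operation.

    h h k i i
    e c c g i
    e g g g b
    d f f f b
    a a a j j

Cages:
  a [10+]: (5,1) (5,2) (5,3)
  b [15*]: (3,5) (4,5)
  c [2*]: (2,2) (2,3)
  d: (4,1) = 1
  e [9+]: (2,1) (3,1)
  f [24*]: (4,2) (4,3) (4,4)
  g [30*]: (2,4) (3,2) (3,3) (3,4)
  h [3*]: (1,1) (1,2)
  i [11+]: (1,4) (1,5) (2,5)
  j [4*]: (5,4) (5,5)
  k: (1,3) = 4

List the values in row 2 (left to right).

K is a freebie, which forces (1,3) = 4.
D is a freebie, leaving (4,1) = 1.
Column 1 already has 1, leaving (1,1) = 3.
Cage h needs two cells with product 3, leaving (1,2) = 1.
Column 2 now contains 1, which forces (2,2) = 2.
Row 2 now contains 2; hence (2,3) = 1.
The 3 cells of cage i must have sum 11; hence (2,5) = 4.
Cage g needs product 30, which forces (3,3) = 2.
Cage g needs product 30; hence (3,4) = 1.
Column 3 now contains 2; hence (4,3) = 3.
3 is placed in row 4, so (4,5) = 5.
3 is placed in column 3, which forces (5,3) = 5.
1 is placed in column 4, leaving (5,4) = 4.
4 is placed in column 5, leaving (5,5) = 1.
The 3 cells of cage i must have sum 11, so (1,4) = 5.
Column 5 now contains 5, so (1,5) = 2.
4 is placed in row 2; hence (2,1) = 5.
Column 4 now contains 5; hence (2,4) = 3.
Cage e needs two cells with sum 9, leaving (3,1) = 4.
Column 5 now contains 5; hence (3,5) = 3.
3 is placed in row 4, leaving (4,2) = 4.
Column 4 already has 4; hence (4,4) = 2.
Row 5 already has 5, leaving (5,1) = 2.
Row 5 already has 5, leaving (5,2) = 3.
Row 3 already has 3; hence (3,2) = 5.
Completed grid: 3 1 4 5 2 / 5 2 1 3 4 / 4 5 2 1 3 / 1 4 3 2 5 / 2 3 5 4 1.

5 2 1 3 4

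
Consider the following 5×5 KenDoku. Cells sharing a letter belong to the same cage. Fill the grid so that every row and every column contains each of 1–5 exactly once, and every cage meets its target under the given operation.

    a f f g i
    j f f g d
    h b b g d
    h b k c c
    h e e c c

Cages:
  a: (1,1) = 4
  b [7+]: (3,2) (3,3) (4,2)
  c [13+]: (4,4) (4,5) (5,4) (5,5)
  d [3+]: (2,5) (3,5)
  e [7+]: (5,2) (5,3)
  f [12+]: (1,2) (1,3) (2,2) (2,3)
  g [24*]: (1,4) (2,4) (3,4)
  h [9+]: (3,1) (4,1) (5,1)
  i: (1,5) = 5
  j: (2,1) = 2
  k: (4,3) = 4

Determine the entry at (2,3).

Cage a is given, which forces (1,1) = 4.
I is a freebie, leaving (1,5) = 5.
Cage j is a single given cell, so (2,1) = 2.
Row 2 now contains 2, which forces (2,5) = 1.
Column 5 already has 1, so (3,5) = 2.
K is a freebie, leaving (4,3) = 4.
Row 4 already has 4; hence (4,5) = 3.
3 is placed in column 5; hence (5,5) = 4.
Cage g needs product 24; hence (1,4) = 2.
Cage b needs sum 7, so (3,3) = 1.
The 4 cells of cage f must have sum 12; hence (1,2) = 1.
Column 3 now contains 1; hence (1,3) = 3.
Cage f needs sum 12; hence (2,2) = 3.
The 4 cells of cage f must have sum 12, leaving (2,3) = 5.
Row 2 now contains 3, which forces (2,4) = 4.
Column 4 already has 4, so (3,4) = 3.
Column 2 now contains 1, leaving (4,2) = 2.
Column 2 already has 2, leaving (5,2) = 5.
Column 3 already has 5, leaving (5,3) = 2.
5 is placed in row 5, leaving (5,4) = 1.
3 is placed in row 3, leaving (3,1) = 5.
Column 2 already has 5, leaving (3,2) = 4.
The 3 cells of cage h must have sum 9; hence (4,1) = 1.
Column 4 already has 1, so (4,4) = 5.
1 is placed in row 5, leaving (5,1) = 3.
The full grid is 4 1 3 2 5 / 2 3 5 4 1 / 5 4 1 3 2 / 1 2 4 5 3 / 3 5 2 1 4.

5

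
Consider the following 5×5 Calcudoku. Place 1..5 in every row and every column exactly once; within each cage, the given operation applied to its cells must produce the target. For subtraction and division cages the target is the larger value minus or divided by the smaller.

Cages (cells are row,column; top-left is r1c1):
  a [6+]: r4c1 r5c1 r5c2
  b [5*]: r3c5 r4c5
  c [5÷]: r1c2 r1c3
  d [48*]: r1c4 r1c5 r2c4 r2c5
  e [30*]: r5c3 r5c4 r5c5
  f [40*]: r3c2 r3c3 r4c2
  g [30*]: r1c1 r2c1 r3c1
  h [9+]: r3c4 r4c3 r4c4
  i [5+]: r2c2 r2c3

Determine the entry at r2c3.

2

Row 2 needs a 5, and only r2c1 is open for it.
In row 5, 4 can only go at r5c1, so r5c1 = 4.
Cage a has sum 6, leaving r4c1 = 1.
1 is placed in row 4; hence r4c5 = 5.
The 3 cells of cage a must have sum 6, which forces r5c2 = 1.
Column 2 already has 1, leaving r1c2 = 5.
The two cells of cage c must have quotient 5, which forces r1c3 = 1.
Column 5 already has 5, leaving r3c5 = 1.
Cage f has product 40, which forces r3c3 = 5.
The 3 cells of cage e must have product 30, leaving r5c4 = 5.
Row 2 needs a 1, and only r2c4 is open for it.
Cage d needs product 48, leaving r1c4 = 4.
Cage d has product 48, leaving r1c5 = 3.
Cage d has product 48, which forces r2c5 = 4.
Column 5 already has 3, leaving r5c5 = 2.
Row 1 now contains 3; hence r1c1 = 2.
The 3 cells of cage g must have product 30, which forces r3c1 = 3.
3 is placed in row 3, so r3c4 = 2.
The 3 cells of cage h must have sum 9, so r4c3 = 4.
Column 4 already has 2, so r4c4 = 3.
Row 5 now contains 2; hence r5c3 = 3.
Cage i's pair has sum 5, which forces r2c2 = 3.
3 is placed in column 3, leaving r2c3 = 2.
Row 3 already has 2, so r3c2 = 4.
Row 4 now contains 4, so r4c2 = 2.
The full grid is 2 5 1 4 3 / 5 3 2 1 4 / 3 4 5 2 1 / 1 2 4 3 5 / 4 1 3 5 2.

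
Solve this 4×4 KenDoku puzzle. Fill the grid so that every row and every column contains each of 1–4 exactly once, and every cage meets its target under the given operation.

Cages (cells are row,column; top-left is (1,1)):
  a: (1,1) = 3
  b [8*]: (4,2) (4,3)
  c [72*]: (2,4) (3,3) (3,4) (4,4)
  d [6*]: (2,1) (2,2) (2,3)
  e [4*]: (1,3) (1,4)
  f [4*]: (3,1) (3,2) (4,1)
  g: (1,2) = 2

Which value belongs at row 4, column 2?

A is a freebie, leaving (1,1) = 3.
Cage g is a single given cell, which forces (1,2) = 2.
Column 2 now contains 2, so (3,2) = 1.
Cage c needs product 72, leaving (3,3) = 3.
Column 2 now contains 2; hence (4,2) = 4.
Row 4 now contains 4; hence (4,3) = 2.
2 is placed in row 4, so (4,4) = 3.
Cage d has product 6, so (2,1) = 2.
Column 2 already has 1, so (2,2) = 3.
Column 3 already has 2, which forces (2,3) = 1.
Row 2 already has 2; hence (2,4) = 4.
1 is placed in row 3; hence (3,1) = 4.
4 is placed in column 4; hence (3,4) = 2.
2 is placed in row 4, which forces (4,1) = 1.
Column 3 already has 1, so (1,3) = 4.
4 is placed in column 4, leaving (1,4) = 1.
Filled in: 3 2 4 1 / 2 3 1 4 / 4 1 3 2 / 1 4 2 3.

4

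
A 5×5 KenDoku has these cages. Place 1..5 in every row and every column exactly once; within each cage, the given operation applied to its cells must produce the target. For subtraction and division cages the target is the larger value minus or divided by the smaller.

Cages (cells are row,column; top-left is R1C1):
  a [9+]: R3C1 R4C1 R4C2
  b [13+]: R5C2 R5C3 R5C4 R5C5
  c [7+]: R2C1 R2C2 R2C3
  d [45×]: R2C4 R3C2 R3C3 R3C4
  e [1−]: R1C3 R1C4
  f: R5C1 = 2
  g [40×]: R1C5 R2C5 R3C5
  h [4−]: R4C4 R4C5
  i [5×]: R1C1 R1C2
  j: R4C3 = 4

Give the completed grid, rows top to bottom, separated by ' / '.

5 1 3 2 4 / 1 4 2 3 5 / 4 3 5 1 2 / 3 2 4 5 1 / 2 5 1 4 3

The 4 cells of cage d must have product 45; hence R2C4 = 3.
Cage j is given, leaving R4C3 = 4.
Cage f is a single given cell, so R5C1 = 2.
Row 1 needs a 3, and only R1C3 is open for it.
Cage d has product 45, so R3C2 = 3.
Cage a has sum 9, which forces R4C1 = 3.
Cage b needs sum 13, which forces R5C5 = 3.
The only place for 5 in row 2 is R2C5.
Cage h needs two cells with difference 4, leaving R4C4 = 5.
Column 5 already has 5, which forces R4C5 = 1.
Cage a needs sum 9, which forces R3C1 = 4.
The 4 cells of cage d must have product 45, leaving R3C3 = 5.
5 is placed in column 4, so R3C4 = 1.
Row 3 already has 4, leaving R3C5 = 2.
1 is placed in row 4, so R4C2 = 2.
Column 3 already has 5; hence R5C3 = 1.
Column 4 already has 1, leaving R5C4 = 4.
Column 4 already has 4, so R1C4 = 2.
2 is placed in column 5, so R1C5 = 4.
Column 1 now contains 4, leaving R2C1 = 1.
Cage c has sum 7, which forces R2C2 = 4.
Column 3 now contains 1, so R2C3 = 2.
Row 5 now contains 4; hence R5C2 = 5.
1 is placed in column 1; hence R1C1 = 5.
Column 2 already has 5, leaving R1C2 = 1.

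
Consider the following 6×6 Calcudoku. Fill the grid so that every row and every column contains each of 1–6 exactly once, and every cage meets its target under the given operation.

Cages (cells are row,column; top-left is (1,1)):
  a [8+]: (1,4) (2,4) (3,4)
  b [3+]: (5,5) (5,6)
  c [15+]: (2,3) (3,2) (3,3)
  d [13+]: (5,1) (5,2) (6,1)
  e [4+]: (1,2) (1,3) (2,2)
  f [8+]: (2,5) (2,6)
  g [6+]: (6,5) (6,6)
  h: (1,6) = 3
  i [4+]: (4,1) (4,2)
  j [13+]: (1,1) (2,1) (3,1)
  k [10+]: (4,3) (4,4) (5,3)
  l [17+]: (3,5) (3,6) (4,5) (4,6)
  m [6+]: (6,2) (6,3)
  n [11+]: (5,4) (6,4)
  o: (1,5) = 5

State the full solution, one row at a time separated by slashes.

Cage e has sum 4; hence (1,2) = 2.
Cage e has sum 4, leaving (1,3) = 1.
O is a freebie, which forces (1,5) = 5.
H is a freebie, which forces (1,6) = 3.
Cage e has sum 4; hence (2,2) = 1.
Column 2 now contains 1; hence (4,2) = 3.
Row 1 now contains 3, which forces (1,4) = 4.
Cage a has sum 8, leaving (2,4) = 3.
Cage a has sum 8, leaving (3,4) = 1.
3 is placed in row 4, leaving (4,1) = 1.
Cage m's pair has sum 6; hence (6,2) = 4.
Cage m's pair has sum 6; hence (6,3) = 2.
2 is placed in row 6, leaving (6,5) = 1.
2 is placed in row 6, leaving (6,6) = 5.
4 is placed in row 1, so (1,1) = 6.
Cage l needs sum 17; hence (3,5) = 3.
Cage k needs sum 10, leaving (4,3) = 5.
Cage k has sum 10, so (4,4) = 2.
Row 4 now contains 2; hence (4,6) = 6.
Cage k needs sum 10; hence (5,3) = 3.
Cage n needs two cells with sum 11; hence (5,4) = 5.
Column 5 now contains 1, leaving (5,5) = 2.
Cage b needs two cells with sum 3, leaving (5,6) = 1.
Column 1 now contains 6, which forces (6,1) = 3.
5 is placed in row 6, which forces (6,4) = 6.
Column 5 already has 2, which forces (2,5) = 6.
6 is placed in column 6, which forces (2,6) = 2.
Cage c has sum 15; hence (3,2) = 5.
6 is placed in column 6; hence (3,6) = 4.
Row 4 already has 6; hence (4,5) = 4.
2 is placed in row 5, so (5,1) = 4.
Row 5 now contains 5; hence (5,2) = 6.
Row 2 already has 2, which forces (2,1) = 5.
Row 2 now contains 6, leaving (2,3) = 4.
5 is placed in row 3, leaving (3,1) = 2.
4 is placed in row 3, which forces (3,3) = 6.

6 2 1 4 5 3 / 5 1 4 3 6 2 / 2 5 6 1 3 4 / 1 3 5 2 4 6 / 4 6 3 5 2 1 / 3 4 2 6 1 5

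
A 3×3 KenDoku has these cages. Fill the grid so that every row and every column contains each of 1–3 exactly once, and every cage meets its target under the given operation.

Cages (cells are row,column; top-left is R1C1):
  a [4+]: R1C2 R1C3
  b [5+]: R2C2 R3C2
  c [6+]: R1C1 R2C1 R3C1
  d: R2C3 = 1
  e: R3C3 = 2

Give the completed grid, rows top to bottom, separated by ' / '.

2 1 3 / 3 2 1 / 1 3 2

D is a freebie, so R2C3 = 1.
Cage e is a single given cell, leaving R3C3 = 2.
Cage a's pair has sum 4, which forces R1C2 = 1.
1 is placed in column 3; hence R1C3 = 3.
Cage b needs two cells with sum 5, so R2C2 = 2.
Row 3 already has 2, leaving R3C2 = 3.
Row 1 now contains 3, leaving R1C1 = 2.
2 is placed in row 2, leaving R2C1 = 3.
Row 3 now contains 3; hence R3C1 = 1.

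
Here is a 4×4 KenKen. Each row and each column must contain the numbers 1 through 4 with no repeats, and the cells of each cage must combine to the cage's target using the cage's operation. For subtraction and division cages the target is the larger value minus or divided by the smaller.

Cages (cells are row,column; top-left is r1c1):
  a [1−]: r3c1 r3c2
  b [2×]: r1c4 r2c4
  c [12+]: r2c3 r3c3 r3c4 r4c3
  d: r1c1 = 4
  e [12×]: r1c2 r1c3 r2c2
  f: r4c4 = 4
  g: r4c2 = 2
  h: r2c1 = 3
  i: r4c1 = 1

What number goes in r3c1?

D is a freebie, so r1c1 = 4.
Cage h is given, leaving r2c1 = 3.
Cage i is given, leaving r4c1 = 1.
Cage g is a single given cell, leaving r4c2 = 2.
Cage f is a single given cell, so r4c4 = 4.
The 3 cells of cage e must have product 12, which forces r2c2 = 4.
Row 2 already has 4, which forces r2c3 = 2.
2 is placed in row 2, so r2c4 = 1.
Column 1 now contains 1; hence r3c1 = 2.
Column 3 now contains 2; hence r3c3 = 4.
4 is placed in column 4, leaving r3c4 = 3.
Row 4 now contains 4, leaving r4c3 = 3.
Cage e needs product 12; hence r1c2 = 3.
Column 3 already has 3, leaving r1c3 = 1.
1 is placed in column 4, which forces r1c4 = 2.
Row 3 now contains 3; hence r3c2 = 1.
Completed grid: 4 3 1 2 / 3 4 2 1 / 2 1 4 3 / 1 2 3 4.

2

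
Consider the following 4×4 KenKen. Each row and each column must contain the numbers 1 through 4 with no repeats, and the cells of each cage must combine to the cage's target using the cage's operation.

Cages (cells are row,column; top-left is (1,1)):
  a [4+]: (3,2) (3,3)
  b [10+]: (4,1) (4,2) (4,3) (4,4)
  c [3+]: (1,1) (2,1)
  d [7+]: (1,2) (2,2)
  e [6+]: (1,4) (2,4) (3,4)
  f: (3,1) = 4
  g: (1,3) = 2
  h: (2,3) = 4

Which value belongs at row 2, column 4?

1

G is a freebie, so (1,3) = 2.
Cage h is a single given cell, leaving (2,3) = 4.
Cage f is given, leaving (3,1) = 4.
Row 1 now contains 2, so (1,1) = 1.
Cage d's pair has sum 7, which forces (1,2) = 4.
Row 1 now contains 1, leaving (1,4) = 3.
Cage c's pair has sum 3; hence (2,1) = 2.
Row 2 now contains 4, which forces (2,2) = 3.
Row 2 already has 2, so (2,4) = 1.
Column 2 already has 3, so (3,2) = 1.
Row 3 now contains 1; hence (3,3) = 3.
1 is placed in column 4; hence (3,4) = 2.
Column 1 already has 2, leaving (4,1) = 3.
Column 2 already has 1, so (4,2) = 2.
3 is placed in column 3, so (4,3) = 1.
Column 4 already has 2, which forces (4,4) = 4.
The full grid is 1 4 2 3 / 2 3 4 1 / 4 1 3 2 / 3 2 1 4.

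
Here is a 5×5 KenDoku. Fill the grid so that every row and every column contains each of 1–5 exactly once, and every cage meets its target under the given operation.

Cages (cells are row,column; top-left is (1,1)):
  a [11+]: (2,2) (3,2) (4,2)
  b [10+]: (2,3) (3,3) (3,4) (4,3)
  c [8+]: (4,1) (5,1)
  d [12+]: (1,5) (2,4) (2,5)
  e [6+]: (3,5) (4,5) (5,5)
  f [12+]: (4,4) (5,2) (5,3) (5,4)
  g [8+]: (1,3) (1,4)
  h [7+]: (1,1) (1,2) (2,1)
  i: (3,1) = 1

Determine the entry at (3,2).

4

I is a freebie, leaving (3,1) = 1.
In row 1, 1 can only go at (1,2), so (1,2) = 1.
The only place for 2 in row 1 is (1,1).
2 is placed in column 1, so (2,1) = 4.
The only place for 4 in row 1 is (1,5).
In row 2, 1 can only go at (2,3), so (2,3) = 1.
Row 2 needs a 2, and only (2,2) is open for it.
In column 2, 3 can only go at (5,2), so (5,2) = 3.
Cage c's pair has sum 8, which forces (4,1) = 3.
3 is placed in row 5; hence (5,1) = 5.
Cage e has sum 6, leaving (3,5) = 3.
The 4 cells of cage f must have sum 12, which forces (4,4) = 4.
Cage f needs sum 12, so (5,3) = 4.
The 4 cells of cage f must have sum 12; hence (5,4) = 1.
Row 5 now contains 1, which forces (5,5) = 2.
Cage d needs sum 12, so (2,4) = 3.
Column 5 already has 3, so (2,5) = 5.
Cage a needs sum 11, leaving (3,2) = 4.
The 4 cells of cage b must have sum 10, so (3,3) = 5.
Column 4 already has 4, which forces (3,4) = 2.
Row 4 already has 4, so (4,2) = 5.
Row 4 already has 4; hence (4,3) = 2.
2 is placed in column 5; hence (4,5) = 1.
Column 3 now contains 5; hence (1,3) = 3.
3 is placed in column 4; hence (1,4) = 5.
The full grid is 2 1 3 5 4 / 4 2 1 3 5 / 1 4 5 2 3 / 3 5 2 4 1 / 5 3 4 1 2.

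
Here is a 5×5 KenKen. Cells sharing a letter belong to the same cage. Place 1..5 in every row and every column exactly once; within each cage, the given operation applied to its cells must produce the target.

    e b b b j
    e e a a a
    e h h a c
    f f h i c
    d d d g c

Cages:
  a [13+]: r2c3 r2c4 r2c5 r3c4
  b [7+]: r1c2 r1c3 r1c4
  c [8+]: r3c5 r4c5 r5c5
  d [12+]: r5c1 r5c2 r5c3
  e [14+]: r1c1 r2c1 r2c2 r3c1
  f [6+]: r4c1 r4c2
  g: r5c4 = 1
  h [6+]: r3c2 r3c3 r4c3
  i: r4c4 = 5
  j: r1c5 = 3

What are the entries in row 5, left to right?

4 3 5 1 2

Cage j is given; hence r1c5 = 3.
Cage i is a single given cell, which forces r4c4 = 5.
G is a freebie, leaving r5c4 = 1.
Row 1 needs a 5, and only r1c1 is open for it.
Row 3 needs a 5, and only r3c5 is open for it.
Cage c has sum 8, so r4c5 = 1.
Column 5 already has 5, so r5c5 = 2.
Column 5 already has 2; hence r2c5 = 4.
Cage a has sum 13, leaving r3c4 = 4.
4 is placed in column 4, leaving r1c4 = 2.
Cage e has sum 14, so r2c2 = 5.
Column 4 now contains 2, which forces r2c4 = 3.
3 is placed in row 2; hence r2c1 = 1.
3 is placed in row 2, leaving r2c3 = 2.
Cage e needs sum 14, so r3c1 = 3.
Row 3 already has 3, which forces r3c3 = 1.
2 is placed in column 3, leaving r4c3 = 3.
Column 1 already has 3; hence r5c1 = 4.
Row 5 now contains 4; hence r5c2 = 3.
Cage d needs sum 12, leaving r5c3 = 5.
The 3 cells of cage b must have sum 7, so r1c2 = 1.
1 is placed in column 3; hence r1c3 = 4.
Row 3 already has 1, which forces r3c2 = 2.
4 is placed in column 1, leaving r4c1 = 2.
Cage f's pair has sum 6; hence r4c2 = 4.
Completed grid: 5 1 4 2 3 / 1 5 2 3 4 / 3 2 1 4 5 / 2 4 3 5 1 / 4 3 5 1 2.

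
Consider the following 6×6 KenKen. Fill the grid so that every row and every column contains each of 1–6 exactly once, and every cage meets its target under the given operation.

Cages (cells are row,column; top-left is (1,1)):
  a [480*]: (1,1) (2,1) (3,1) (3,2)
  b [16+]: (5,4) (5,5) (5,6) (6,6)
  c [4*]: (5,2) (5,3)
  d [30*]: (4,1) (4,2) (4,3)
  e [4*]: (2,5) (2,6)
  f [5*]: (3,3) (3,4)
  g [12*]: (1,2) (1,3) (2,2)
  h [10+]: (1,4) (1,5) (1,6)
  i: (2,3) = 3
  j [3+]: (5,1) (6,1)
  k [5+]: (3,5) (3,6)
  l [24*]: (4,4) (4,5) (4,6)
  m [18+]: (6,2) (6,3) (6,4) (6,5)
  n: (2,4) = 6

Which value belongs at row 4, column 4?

Cage i is a single given cell; hence (2,3) = 3.
Cage n is given, so (2,4) = 6.
Cage a has product 480, so (3,2) = 4.
4 is placed in column 2, so (5,2) = 1.
1 is placed in row 5; hence (5,3) = 4.
Column 2 already has 1, so (2,2) = 2.
1 is placed in row 5; hence (5,1) = 2.
The two cells of cage j must have sum 3, which forces (6,1) = 1.
Cage b has sum 16, so (6,6) = 2.
Cage k's pair has sum 5; hence (3,5) = 2.
2 is placed in column 6, so (3,6) = 3.
In row 2, 5 can only go at (2,1), so (2,1) = 5.
Cage a needs product 480, so (1,1) = 4.
Column 1 now contains 5, leaving (3,1) = 6.
6 is placed in column 1; hence (4,1) = 3.
Cage d needs product 30, so (4,2) = 5.
The 3 cells of cage d must have product 30, leaving (4,3) = 2.
The 3 cells of cage g must have product 12, leaving (1,2) = 6.
2 is placed in column 3; hence (1,3) = 1.
Row 1 already has 1, so (1,5) = 3.
Row 1 already has 1, so (1,6) = 5.
1 is placed in column 3, leaving (3,3) = 5.
Row 3 already has 5, which forces (3,4) = 1.
Column 4 now contains 1; hence (4,4) = 4.
Column 6 now contains 5; hence (5,6) = 6.
6 is placed in column 2, so (6,2) = 3.
5 is placed in column 3, which forces (6,3) = 6.
Row 6 already has 3, so (6,4) = 5.
5 is placed in row 6, so (6,5) = 4.
3 is placed in row 1, which forces (1,4) = 2.
Column 5 already has 4, so (2,5) = 1.
Cage e's pair has product 4; hence (2,6) = 4.
The 3 cells of cage l must have product 24, leaving (4,5) = 6.
Column 6 already has 6; hence (4,6) = 1.
5 is placed in column 4, leaving (5,4) = 3.
Row 5 now contains 6, which forces (5,5) = 5.
Filled in: 4 6 1 2 3 5 / 5 2 3 6 1 4 / 6 4 5 1 2 3 / 3 5 2 4 6 1 / 2 1 4 3 5 6 / 1 3 6 5 4 2.

4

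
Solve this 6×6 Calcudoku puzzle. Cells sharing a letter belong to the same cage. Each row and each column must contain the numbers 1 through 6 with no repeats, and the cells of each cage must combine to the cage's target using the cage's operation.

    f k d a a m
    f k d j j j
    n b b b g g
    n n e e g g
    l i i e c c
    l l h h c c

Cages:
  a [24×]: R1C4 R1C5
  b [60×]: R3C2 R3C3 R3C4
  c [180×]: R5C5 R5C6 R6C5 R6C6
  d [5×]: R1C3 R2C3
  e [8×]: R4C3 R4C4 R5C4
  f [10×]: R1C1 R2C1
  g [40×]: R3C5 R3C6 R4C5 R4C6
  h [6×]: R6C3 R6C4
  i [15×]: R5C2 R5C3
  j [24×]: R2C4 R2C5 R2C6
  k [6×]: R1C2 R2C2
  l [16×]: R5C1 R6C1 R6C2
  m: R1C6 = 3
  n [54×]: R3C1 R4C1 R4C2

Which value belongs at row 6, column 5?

Cage m is given, which forces R1C6 = 3.
The 3 cells of cage n must have product 54, which forces R3C1 = 3.
The 3 cells of cage n must have product 54, leaving R4C1 = 6.
The 3 cells of cage n must have product 54, which forces R4C2 = 3.
Column 2 already has 3, leaving R5C2 = 5.
Row 5 now contains 5, which forces R5C3 = 3.
The only place for 2 in row 1 is R1C1.
Column 1 now contains 2, leaving R2C1 = 5.
Row 2 now contains 5, so R2C3 = 1.
Column 1 now contains 2, which forces R5C1 = 4.
The 3 cells of cage l must have product 16; hence R6C1 = 1.
Cage l has product 16, leaving R6C2 = 4.
The two cells of cage k must have product 6, leaving R1C2 = 1.
Column 3 already has 1, which forces R1C3 = 5.
1 is placed in row 2, leaving R2C2 = 6.
Column 2 already has 6, leaving R3C2 = 2.
2 is placed in row 3, leaving R3C3 = 6.
Row 3 already has 6, which forces R3C4 = 5.
Cage h's pair has product 6; hence R6C3 = 2.
Cage h needs two cells with product 6, which forces R6C4 = 3.
Cage j needs product 24, so R2C5 = 3.
Column 3 now contains 2, leaving R4C3 = 4.
Row 4 needs a 1, and only R4C4 is open for it.
1 is placed in column 4, which forces R5C4 = 2.
Column 4 already has 2, which forces R2C4 = 4.
The 3 cells of cage j must have product 24; hence R2C6 = 2.
Column 6 now contains 2, leaving R4C6 = 5.
Column 6 already has 5, so R6C6 = 6.
4 is placed in column 4, so R1C4 = 6.
The two cells of cage a must have product 24, which forces R1C5 = 4.
Column 5 already has 4; hence R3C5 = 1.
Row 3 now contains 1, leaving R3C6 = 4.
Row 4 now contains 5, leaving R4C5 = 2.
Cage c needs product 180, so R5C5 = 6.
Column 6 now contains 6, leaving R5C6 = 1.
6 is placed in row 6, so R6C5 = 5.
Filled in: 2 1 5 6 4 3 / 5 6 1 4 3 2 / 3 2 6 5 1 4 / 6 3 4 1 2 5 / 4 5 3 2 6 1 / 1 4 2 3 5 6.

5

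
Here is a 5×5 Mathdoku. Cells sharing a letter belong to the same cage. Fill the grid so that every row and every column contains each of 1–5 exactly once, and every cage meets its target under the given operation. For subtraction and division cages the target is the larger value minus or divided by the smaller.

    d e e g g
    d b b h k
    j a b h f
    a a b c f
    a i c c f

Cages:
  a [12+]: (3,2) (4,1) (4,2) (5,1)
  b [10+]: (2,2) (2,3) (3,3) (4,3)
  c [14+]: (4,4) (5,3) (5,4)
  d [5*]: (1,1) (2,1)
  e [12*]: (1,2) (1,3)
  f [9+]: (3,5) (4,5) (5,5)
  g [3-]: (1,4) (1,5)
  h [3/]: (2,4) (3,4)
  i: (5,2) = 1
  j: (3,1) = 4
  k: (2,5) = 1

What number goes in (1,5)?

5

Cage k is given; hence (2,5) = 1.
Cage j is a single given cell; hence (3,1) = 4.
Cage c has sum 14, which forces (4,4) = 5.
Cage i is given, which forces (5,2) = 1.
The 3 cells of cage c must have sum 14, leaving (5,3) = 5.
The 3 cells of cage c must have sum 14, leaving (5,4) = 4.
The two cells of cage d must have product 5, leaving (1,1) = 1.
Row 1 already has 1, so (1,4) = 2.
Row 2 already has 1, so (2,1) = 5.
Row 2 already has 1, which forces (2,4) = 3.
Cage h needs two cells with quotient 3; hence (3,4) = 1.
Cage f has sum 9, so (4,5) = 4.
Column 5 now contains 4, which forces (1,5) = 5.
The 4 cells of cage a must have sum 12, so (3,2) = 5.
Cage b needs sum 10, leaving (3,3) = 3.
Row 3 now contains 3, so (3,5) = 2.
Cage a has sum 12; hence (4,1) = 3.
Cage a has sum 12, which forces (4,2) = 2.
The 4 cells of cage b must have sum 10, so (4,3) = 1.
The 4 cells of cage a must have sum 12, so (5,1) = 2.
Column 5 already has 2, leaving (5,5) = 3.
Cage e's pair has product 12, so (1,2) = 3.
Column 3 now contains 3, leaving (1,3) = 4.
2 is placed in column 2; hence (2,2) = 4.
Cage b has sum 10, which forces (2,3) = 2.
Completed grid: 1 3 4 2 5 / 5 4 2 3 1 / 4 5 3 1 2 / 3 2 1 5 4 / 2 1 5 4 3.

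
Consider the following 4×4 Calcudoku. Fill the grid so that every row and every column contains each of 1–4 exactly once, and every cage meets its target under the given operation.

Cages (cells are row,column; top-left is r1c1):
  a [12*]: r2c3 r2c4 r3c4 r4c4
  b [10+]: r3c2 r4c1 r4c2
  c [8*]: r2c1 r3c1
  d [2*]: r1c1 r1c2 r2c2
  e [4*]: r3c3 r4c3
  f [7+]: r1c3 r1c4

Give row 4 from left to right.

The 3 cells of cage d must have product 2, which forces r1c1 = 1.
Cage d has product 2, so r1c2 = 2.
Cage d has product 2; hence r2c2 = 1.
1 is placed in row 2, so r2c3 = 2.
Column 2 already has 2, leaving r4c2 = 4.
4 is placed in row 4; hence r4c3 = 1.
Row 2 already has 2, so r2c1 = 4.
The 4 cells of cage a must have product 12, which forces r2c4 = 3.
Cage c's pair has product 8; hence r3c1 = 2.
4 is placed in column 2, so r3c2 = 3.
Column 3 now contains 1, so r3c3 = 4.
Cage a needs product 12, which forces r3c4 = 1.
4 is placed in row 4, which forces r4c1 = 3.
Cage a needs product 12; hence r4c4 = 2.
Column 3 now contains 4; hence r1c3 = 3.
Column 4 now contains 3, leaving r1c4 = 4.
Completed grid: 1 2 3 4 / 4 1 2 3 / 2 3 4 1 / 3 4 1 2.

3 4 1 2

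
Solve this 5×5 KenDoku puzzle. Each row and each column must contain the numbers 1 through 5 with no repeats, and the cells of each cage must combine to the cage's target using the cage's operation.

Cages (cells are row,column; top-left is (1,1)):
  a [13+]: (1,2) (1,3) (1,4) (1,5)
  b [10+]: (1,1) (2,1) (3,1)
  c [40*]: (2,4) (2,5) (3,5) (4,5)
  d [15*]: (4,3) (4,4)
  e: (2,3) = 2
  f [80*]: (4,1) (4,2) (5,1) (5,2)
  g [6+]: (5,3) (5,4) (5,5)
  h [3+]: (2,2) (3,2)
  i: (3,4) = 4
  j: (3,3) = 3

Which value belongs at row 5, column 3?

1

Cage e is a single given cell, so (2,3) = 2.
Cage j is given, so (3,3) = 3.
Cage i is a single given cell, leaving (3,4) = 4.
3 is placed in column 3, leaving (4,3) = 5.
5 is placed in row 4, which forces (4,4) = 3.
3 is placed in column 3; hence (5,3) = 1.
1 is placed in row 5, which forces (5,4) = 2.
Row 5 now contains 2; hence (5,5) = 3.
The 4 cells of cage a must have sum 13, which forces (1,2) = 3.
1 is placed in column 3, so (1,3) = 4.
2 is placed in row 2, leaving (2,2) = 1.
Row 2 now contains 1; hence (2,4) = 5.
Row 2 now contains 5; hence (2,5) = 4.
Cage h's pair has sum 3; hence (3,2) = 2.
Column 2 now contains 1, so (4,2) = 4.
4 is placed in column 2; hence (5,2) = 5.
Cage b has sum 10, so (1,1) = 2.
Column 4 now contains 5, so (1,4) = 1.
Cage a has sum 13; hence (1,5) = 5.
Row 2 already has 4, so (2,1) = 3.
Cage b needs sum 10, so (3,1) = 5.
Cage c has product 40, which forces (3,5) = 1.
Row 4 already has 4, leaving (4,1) = 1.
Cage c needs product 40, so (4,5) = 2.
Row 5 now contains 5; hence (5,1) = 4.
Filled in: 2 3 4 1 5 / 3 1 2 5 4 / 5 2 3 4 1 / 1 4 5 3 2 / 4 5 1 2 3.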